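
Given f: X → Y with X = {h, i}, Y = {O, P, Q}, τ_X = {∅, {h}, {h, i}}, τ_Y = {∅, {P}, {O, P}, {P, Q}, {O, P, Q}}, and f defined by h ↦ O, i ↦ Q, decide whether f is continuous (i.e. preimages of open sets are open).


f is NOT continuous.

Compute f^{-1}(U) for each U ∈ τ_Y:
  U = ∅: f^{-1}(U) = ∅ ∈ τ_X ✓.
  U = {P}: f^{-1}(U) = ∅ ∈ τ_X ✓.
  U = {O, P}: f^{-1}(U) = {h} ∈ τ_X ✓.
  U = {P, Q}: f^{-1}(U) = {i} ∉ τ_X ✗.
  U = {O, P, Q}: f^{-1}(U) = {h, i} ∈ τ_X ✓.
Found U = {P, Q} with f^{-1}(U) = {i} not in τ_X. Therefore f is NOT continuous.


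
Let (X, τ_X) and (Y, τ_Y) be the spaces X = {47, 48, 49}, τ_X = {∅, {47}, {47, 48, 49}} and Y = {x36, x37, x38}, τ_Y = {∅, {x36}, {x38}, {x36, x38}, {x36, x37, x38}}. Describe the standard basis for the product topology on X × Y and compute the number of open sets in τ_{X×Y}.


Basis B = {∅ × ∅, {47} × {x36}, {47} × {x38}, {47} × {x36, x38}, {47} × {x36, x37, x38}, {47, 48, 49} × {x36}, {47, 48, 49} × {x38}, {47, 48, 49} × {x36, x38}, {47, 48, 49} × {x36, x37, x38}}; |τ_{X×Y}| = 14.

Enumerate products U × V with U ∈ τ_X, V ∈ τ_Y (deduplicated):
  ∅ × ∅ = {} (∅)
  {47} × {x36} = {(47,x36)}
  {47} × {x38} = {(47,x38)}
  {47} × {x36, x38} = {(47,x36), (47,x38)}
  {47} × {x36, x37, x38} = {(47,x36), (47,x37), (47,x38)}
  {47, 48, 49} × {x36} = {(47,x36), (48,x36), (49,x36)}
  {47, 48, 49} × {x38} = {(47,x38), (48,x38), (49,x38)}
  {47, 48, 49} × {x36, x38} = {(47,x36), (47,x38), (48,x36), (48,x38), (49,x36), (49,x38)}
  {47, 48, 49} × {x36, x37, x38} = {(47,x36), (47,x37), (47,x38), (48,x36), (48,x37), (48,x38), (49,x36), (49,x37), (49,x38)}
These 9 distinct sets form the basis B.
Close under arbitrary unions to get τ_{X×Y}; counting gives |τ_{X×Y}| = 14.


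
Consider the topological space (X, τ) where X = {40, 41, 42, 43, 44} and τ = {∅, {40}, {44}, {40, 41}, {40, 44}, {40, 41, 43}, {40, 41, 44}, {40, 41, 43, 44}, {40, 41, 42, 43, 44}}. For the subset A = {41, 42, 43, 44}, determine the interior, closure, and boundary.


int(A) = {44}, cl(A) = {41, 42, 43, 44}, ∂A = {41, 42, 43}.

Closed sets in (X, τ) are complements of opens:
  closed(X, τ) = {∅, {42}, {42, 43}, {42, 44}, {41, 42, 43}, {42, 43, 44}, {40, 41, 42, 43}, {41, 42, 43, 44}, {40, 41, 42, 43, 44}}.
int(A) = ⋃ {U ∈ τ : U ⊆ A}. Opens contained in A: ∅, {44}.
Taking the union of these: int(A) = {44}.
cl(A) = ⋂ {C closed : A ⊆ C}. Closed sets containing A: {41, 42, 43, 44}, {40, 41, 42, 43, 44}.
Intersecting these: cl(A) = {41, 42, 43, 44}.
∂A = cl(A) ∖ int(A) = {41, 42, 43, 44} ∖ {44} = {41, 42, 43}.


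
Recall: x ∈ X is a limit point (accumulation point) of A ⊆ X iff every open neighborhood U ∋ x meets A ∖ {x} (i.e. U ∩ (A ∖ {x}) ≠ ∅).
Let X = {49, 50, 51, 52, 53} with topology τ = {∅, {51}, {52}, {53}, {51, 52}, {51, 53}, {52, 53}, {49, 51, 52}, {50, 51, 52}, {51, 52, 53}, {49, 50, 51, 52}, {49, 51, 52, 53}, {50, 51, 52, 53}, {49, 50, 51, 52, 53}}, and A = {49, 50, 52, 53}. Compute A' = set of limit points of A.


A' = {49, 50}

For each x ∈ X, list the open sets U ∈ τ with x ∈ U, then check whether U ∩ (A ∖ {x}) ≠ ∅ for every such U.
  x = 49: opens ∋ x are {49, 51, 52}, {49, 50, 51, 52}, {49, 51, 52, 53}, {49, 50, 51, 52, 53}; each meets A ∖ {49}, so x IS a limit point.
  x = 50: opens ∋ x are {50, 51, 52}, {49, 50, 51, 52}, {50, 51, 52, 53}, {49, 50, 51, 52, 53}; each meets A ∖ {50}, so x IS a limit point.
  x = 51: open {51} ∋ x has {51} ∩ (A ∖ {51}) = ∅, so x is NOT a limit point.
  x = 52: open {52} ∋ x has {52} ∩ (A ∖ {52}) = ∅, so x is NOT a limit point.
  x = 53: open {53} ∋ x has {53} ∩ (A ∖ {53}) = ∅, so x is NOT a limit point.
Collecting: A' = {49, 50}.


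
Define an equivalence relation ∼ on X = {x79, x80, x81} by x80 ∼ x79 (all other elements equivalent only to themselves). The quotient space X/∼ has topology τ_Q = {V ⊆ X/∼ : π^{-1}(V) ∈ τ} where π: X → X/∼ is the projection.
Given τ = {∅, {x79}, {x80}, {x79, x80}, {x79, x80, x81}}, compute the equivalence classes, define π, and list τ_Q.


X/∼ = {[x79=x80], [x81]}; |τ_Q| = 3.

Equivalence classes: [x79=x80], [x81].
Quotient map π: X → X/∼ sends x79 ↦ [x79=x80], x80 ↦ [x79=x80], x81 ↦ [x81].
For each subset V ⊆ X/∼, compute π^{-1}(V) ⊆ X and check whether π^{-1}(V) ∈ τ. V is open in τ_Q iff π^{-1}(V) ∈ τ.
  V = {}: π^{-1}(V) = ∅ ∈ τ ✓.
  V = {[x79=x80]}: π^{-1}(V) = {x79, x80} ∈ τ ✓.
  V = {[x81]}: π^{-1}(V) = {x81} ∉ τ ✗.
  V = {[x79=x80], [x81]}: π^{-1}(V) = {x79, x80, x81} ∈ τ ✓.
Open sets in the quotient: τ_Q = {{}, {[x79=x80]}, {[x79=x80], [x81]}} (3 elements).


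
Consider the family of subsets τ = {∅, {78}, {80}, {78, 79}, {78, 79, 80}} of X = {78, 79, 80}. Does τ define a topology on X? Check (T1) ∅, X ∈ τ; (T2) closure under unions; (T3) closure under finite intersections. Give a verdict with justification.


τ is NOT a topology on X.

Axiom (T1): ∅ ∈ τ? Yes; X ∈ τ? Yes.
Axiom (T2/T3): check pairwise unions and intersections of members of τ.
Counterexample for (T2): {78} ∪ {80} = {78, 80} ∉ τ. Therefore τ is NOT a topology.


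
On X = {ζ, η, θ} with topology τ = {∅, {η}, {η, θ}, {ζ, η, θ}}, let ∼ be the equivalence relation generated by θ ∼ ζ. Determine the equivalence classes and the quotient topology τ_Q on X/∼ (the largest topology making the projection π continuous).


X/∼ = {[ζ=θ], [η]}; |τ_Q| = 3.

Equivalence classes: [ζ=θ], [η].
Quotient map π: X → X/∼ sends ζ ↦ [ζ=θ], η ↦ [η], θ ↦ [ζ=θ].
For each subset V ⊆ X/∼, compute π^{-1}(V) ⊆ X and check whether π^{-1}(V) ∈ τ. V is open in τ_Q iff π^{-1}(V) ∈ τ.
  V = {}: π^{-1}(V) = ∅ ∈ τ ✓.
  V = {[ζ=θ]}: π^{-1}(V) = {ζ, θ} ∉ τ ✗.
  V = {[η]}: π^{-1}(V) = {η} ∈ τ ✓.
  V = {[ζ=θ], [η]}: π^{-1}(V) = {ζ, η, θ} ∈ τ ✓.
Open sets in the quotient: τ_Q = {{}, {[η]}, {[ζ=θ], [η]}} (3 elements).


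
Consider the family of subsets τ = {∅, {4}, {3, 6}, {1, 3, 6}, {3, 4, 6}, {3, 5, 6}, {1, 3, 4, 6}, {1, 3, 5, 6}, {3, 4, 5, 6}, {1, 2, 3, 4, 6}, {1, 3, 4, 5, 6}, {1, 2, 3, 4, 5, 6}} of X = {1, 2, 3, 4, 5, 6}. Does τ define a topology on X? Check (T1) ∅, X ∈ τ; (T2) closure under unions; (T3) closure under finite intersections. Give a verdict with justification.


τ IS a topology on X.

Axiom (T1): ∅ ∈ τ? Yes; X ∈ τ? Yes.
Axiom (T2/T3): check pairwise unions and intersections of members of τ.
All pairwise intersections and unions checked — each lies in τ. Therefore τ satisfies (T1), (T2), (T3): it IS a topology on X.


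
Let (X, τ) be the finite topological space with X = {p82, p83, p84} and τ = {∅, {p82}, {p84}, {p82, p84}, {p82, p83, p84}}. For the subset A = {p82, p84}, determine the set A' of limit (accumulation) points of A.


A' = {p83}

For each x ∈ X, list the open sets U ∈ τ with x ∈ U, then check whether U ∩ (A ∖ {x}) ≠ ∅ for every such U.
  x = p82: open {p82} ∋ x has {p82} ∩ (A ∖ {p82}) = ∅, so x is NOT a limit point.
  x = p83: opens ∋ x are {p82, p83, p84}; each meets A ∖ {p83}, so x IS a limit point.
  x = p84: open {p84} ∋ x has {p84} ∩ (A ∖ {p84}) = ∅, so x is NOT a limit point.
Collecting: A' = {p83}.


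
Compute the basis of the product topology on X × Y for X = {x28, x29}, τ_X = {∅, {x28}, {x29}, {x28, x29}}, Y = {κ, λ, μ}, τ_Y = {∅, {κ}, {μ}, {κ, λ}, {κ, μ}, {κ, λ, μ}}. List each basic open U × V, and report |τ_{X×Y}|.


Basis B = {∅ × ∅, {x28} × {κ}, {x28} × {μ}, {x29} × {κ}, {x29} × {μ}, {x28} × {κ, λ}, {x28} × {κ, μ}, {x28, x29} × {κ}, {x28, x29} × {μ}, {x29} × {κ, λ}, {x29} × {κ, μ}, {x28} × {κ, λ, μ}, {x29} × {κ, λ, μ}, {x28, x29} × {κ, λ}, {x28, x29} × {κ, μ}, {x28, x29} × {κ, λ, μ}}; |τ_{X×Y}| = 36.

Enumerate products U × V with U ∈ τ_X, V ∈ τ_Y (deduplicated):
  ∅ × ∅ = {} (∅)
  {x28} × {κ} = {(x28,κ)}
  {x28} × {μ} = {(x28,μ)}
  {x29} × {κ} = {(x29,κ)}
  {x29} × {μ} = {(x29,μ)}
  {x28} × {κ, λ} = {(x28,κ), (x28,λ)}
  {x28} × {κ, μ} = {(x28,κ), (x28,μ)}
  {x28, x29} × {κ} = {(x28,κ), (x29,κ)}
  {x28, x29} × {μ} = {(x28,μ), (x29,μ)}
  {x29} × {κ, λ} = {(x29,κ), (x29,λ)}
  {x29} × {κ, μ} = {(x29,κ), (x29,μ)}
  {x28} × {κ, λ, μ} = {(x28,κ), (x28,λ), (x28,μ)}
  {x29} × {κ, λ, μ} = {(x29,κ), (x29,λ), (x29,μ)}
  {x28, x29} × {κ, λ} = {(x28,κ), (x28,λ), (x29,κ), (x29,λ)}
  {x28, x29} × {κ, μ} = {(x28,κ), (x28,μ), (x29,κ), (x29,μ)}
  {x28, x29} × {κ, λ, μ} = {(x28,κ), (x28,λ), (x28,μ), (x29,κ), (x29,λ), (x29,μ)}
These 16 distinct sets form the basis B.
Close under arbitrary unions to get τ_{X×Y}; counting gives |τ_{X×Y}| = 36.


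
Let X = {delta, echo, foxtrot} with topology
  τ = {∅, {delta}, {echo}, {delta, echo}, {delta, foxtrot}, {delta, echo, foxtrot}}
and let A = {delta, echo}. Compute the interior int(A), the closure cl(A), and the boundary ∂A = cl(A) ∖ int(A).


int(A) = {delta, echo}, cl(A) = {delta, echo, foxtrot}, ∂A = {foxtrot}.

Closed sets in (X, τ) are complements of opens:
  closed(X, τ) = {∅, {echo}, {foxtrot}, {delta, foxtrot}, {echo, foxtrot}, {delta, echo, foxtrot}}.
int(A) = ⋃ {U ∈ τ : U ⊆ A}. Opens contained in A: ∅, {delta}, {echo}, {delta, echo}.
Taking the union of these: int(A) = {delta, echo}.
cl(A) = ⋂ {C closed : A ⊆ C}. Closed sets containing A: {delta, echo, foxtrot}.
Intersecting these: cl(A) = {delta, echo, foxtrot}.
∂A = cl(A) ∖ int(A) = {delta, echo, foxtrot} ∖ {delta, echo} = {foxtrot}.


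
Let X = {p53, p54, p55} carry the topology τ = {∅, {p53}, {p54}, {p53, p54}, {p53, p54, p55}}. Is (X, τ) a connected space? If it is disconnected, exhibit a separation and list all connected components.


(X, τ) is connected.

Find clopen sets (U ∈ τ with X ∖ U ∈ τ):
  U = ∅, X ∖ U = {p53, p54, p55} — both open, so U is clopen.
  U = {p53, p54, p55}, X ∖ U = ∅ — both open, so U is clopen.
Only trivial clopens (∅ and X) exist, so (X, τ) is connected.
Compute connected components by grouping points that agree on all clopens:
  component: {p53, p54, p55}


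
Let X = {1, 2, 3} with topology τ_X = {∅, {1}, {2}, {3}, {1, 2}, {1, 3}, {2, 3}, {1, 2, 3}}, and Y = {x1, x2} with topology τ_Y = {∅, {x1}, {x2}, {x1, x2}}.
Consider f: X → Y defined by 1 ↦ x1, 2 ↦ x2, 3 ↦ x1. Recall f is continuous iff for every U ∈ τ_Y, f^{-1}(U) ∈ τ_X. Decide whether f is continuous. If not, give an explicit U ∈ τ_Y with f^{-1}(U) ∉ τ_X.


f IS continuous.

Compute f^{-1}(U) for each U ∈ τ_Y:
  U = ∅: f^{-1}(U) = ∅ ∈ τ_X ✓.
  U = {x1}: f^{-1}(U) = {1, 3} ∈ τ_X ✓.
  U = {x2}: f^{-1}(U) = {2} ∈ τ_X ✓.
  U = {x1, x2}: f^{-1}(U) = {1, 2, 3} ∈ τ_X ✓.
Every preimage lies in τ_X, so f IS continuous.


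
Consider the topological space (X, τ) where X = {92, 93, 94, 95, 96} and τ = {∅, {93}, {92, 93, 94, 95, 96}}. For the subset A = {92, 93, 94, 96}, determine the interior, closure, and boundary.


int(A) = {93}, cl(A) = {92, 93, 94, 95, 96}, ∂A = {92, 94, 95, 96}.

Closed sets in (X, τ) are complements of opens:
  closed(X, τ) = {∅, {92, 94, 95, 96}, {92, 93, 94, 95, 96}}.
int(A) = ⋃ {U ∈ τ : U ⊆ A}. Opens contained in A: ∅, {93}.
Taking the union of these: int(A) = {93}.
cl(A) = ⋂ {C closed : A ⊆ C}. Closed sets containing A: {92, 93, 94, 95, 96}.
Intersecting these: cl(A) = {92, 93, 94, 95, 96}.
∂A = cl(A) ∖ int(A) = {92, 93, 94, 95, 96} ∖ {93} = {92, 94, 95, 96}.


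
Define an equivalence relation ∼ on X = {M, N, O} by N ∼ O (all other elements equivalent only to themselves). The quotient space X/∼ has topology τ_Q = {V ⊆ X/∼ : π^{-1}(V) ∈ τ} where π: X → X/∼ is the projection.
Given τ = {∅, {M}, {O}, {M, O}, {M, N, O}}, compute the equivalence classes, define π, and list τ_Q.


X/∼ = {[M], [N=O]}; |τ_Q| = 3.

Equivalence classes: [M], [N=O].
Quotient map π: X → X/∼ sends M ↦ [M], N ↦ [N=O], O ↦ [N=O].
For each subset V ⊆ X/∼, compute π^{-1}(V) ⊆ X and check whether π^{-1}(V) ∈ τ. V is open in τ_Q iff π^{-1}(V) ∈ τ.
  V = {}: π^{-1}(V) = ∅ ∈ τ ✓.
  V = {[M]}: π^{-1}(V) = {M} ∈ τ ✓.
  V = {[N=O]}: π^{-1}(V) = {N, O} ∉ τ ✗.
  V = {[M], [N=O]}: π^{-1}(V) = {M, N, O} ∈ τ ✓.
Open sets in the quotient: τ_Q = {{}, {[M]}, {[M], [N=O]}} (3 elements).


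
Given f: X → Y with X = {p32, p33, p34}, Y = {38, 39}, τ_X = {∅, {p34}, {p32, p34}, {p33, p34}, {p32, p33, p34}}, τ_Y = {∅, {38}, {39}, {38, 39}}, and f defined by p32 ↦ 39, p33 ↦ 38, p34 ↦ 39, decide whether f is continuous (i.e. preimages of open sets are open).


f is NOT continuous.

Compute f^{-1}(U) for each U ∈ τ_Y:
  U = ∅: f^{-1}(U) = ∅ ∈ τ_X ✓.
  U = {38}: f^{-1}(U) = {p33} ∉ τ_X ✗.
  U = {39}: f^{-1}(U) = {p32, p34} ∈ τ_X ✓.
  U = {38, 39}: f^{-1}(U) = {p32, p33, p34} ∈ τ_X ✓.
Found U = {38} with f^{-1}(U) = {p33} not in τ_X. Therefore f is NOT continuous.


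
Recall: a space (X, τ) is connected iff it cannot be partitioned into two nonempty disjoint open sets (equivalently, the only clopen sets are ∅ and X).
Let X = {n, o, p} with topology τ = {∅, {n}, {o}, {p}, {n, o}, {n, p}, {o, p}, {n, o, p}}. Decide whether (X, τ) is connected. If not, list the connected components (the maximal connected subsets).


(X, τ) is disconnected; components = [{n}, {o}, {p}].

Find clopen sets (U ∈ τ with X ∖ U ∈ τ):
  U = ∅, X ∖ U = {n, o, p} — both open, so U is clopen.
  U = {n}, X ∖ U = {o, p} — both open, so U is clopen.
  U = {o}, X ∖ U = {n, p} — both open, so U is clopen.
  U = {p}, X ∖ U = {n, o} — both open, so U is clopen.
  U = {n, o}, X ∖ U = {p} — both open, so U is clopen.
  U = {n, p}, X ∖ U = {o} — both open, so U is clopen.
  U = {o, p}, X ∖ U = {n} — both open, so U is clopen.
  U = {n, o, p}, X ∖ U = ∅ — both open, so U is clopen.
Nontrivial clopen(s) exist: e.g. {n}. So (X, τ) is disconnected.
Compute connected components by grouping points that agree on all clopens:
  component: {n}
  component: {o}
  component: {p}


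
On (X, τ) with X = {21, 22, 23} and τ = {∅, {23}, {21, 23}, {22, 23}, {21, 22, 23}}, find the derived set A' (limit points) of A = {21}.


A' = ∅

For each x ∈ X, list the open sets U ∈ τ with x ∈ U, then check whether U ∩ (A ∖ {x}) ≠ ∅ for every such U.
  x = 21: open {21, 23} ∋ x has {21, 23} ∩ (A ∖ {21}) = ∅, so x is NOT a limit point.
  x = 22: open {22, 23} ∋ x has {22, 23} ∩ (A ∖ {22}) = ∅, so x is NOT a limit point.
  x = 23: open {23} ∋ x has {23} ∩ (A ∖ {23}) = ∅, so x is NOT a limit point.
Collecting: A' = ∅.


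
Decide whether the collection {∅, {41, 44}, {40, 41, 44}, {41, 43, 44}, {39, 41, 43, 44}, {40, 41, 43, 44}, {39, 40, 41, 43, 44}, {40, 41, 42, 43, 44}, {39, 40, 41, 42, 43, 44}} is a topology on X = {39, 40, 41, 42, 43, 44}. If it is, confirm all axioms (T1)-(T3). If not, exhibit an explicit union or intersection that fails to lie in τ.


τ IS a topology on X.

Axiom (T1): ∅ ∈ τ? Yes; X ∈ τ? Yes.
Axiom (T2/T3): check pairwise unions and intersections of members of τ.
All pairwise intersections and unions checked — each lies in τ. Therefore τ satisfies (T1), (T2), (T3): it IS a topology on X.


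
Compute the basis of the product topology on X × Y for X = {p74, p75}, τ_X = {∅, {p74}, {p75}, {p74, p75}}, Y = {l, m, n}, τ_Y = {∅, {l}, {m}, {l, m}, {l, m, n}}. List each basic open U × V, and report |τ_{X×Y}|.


Basis B = {∅ × ∅, {p74} × {l}, {p74} × {m}, {p75} × {l}, {p75} × {m}, {p74} × {l, m}, {p74, p75} × {l}, {p74, p75} × {m}, {p75} × {l, m}, {p74} × {l, m, n}, {p75} × {l, m, n}, {p74, p75} × {l, m}, {p74, p75} × {l, m, n}}; |τ_{X×Y}| = 25.

Enumerate products U × V with U ∈ τ_X, V ∈ τ_Y (deduplicated):
  ∅ × ∅ = {} (∅)
  {p74} × {l} = {(p74,l)}
  {p74} × {m} = {(p74,m)}
  {p75} × {l} = {(p75,l)}
  {p75} × {m} = {(p75,m)}
  {p74} × {l, m} = {(p74,l), (p74,m)}
  {p74, p75} × {l} = {(p74,l), (p75,l)}
  {p74, p75} × {m} = {(p74,m), (p75,m)}
  {p75} × {l, m} = {(p75,l), (p75,m)}
  {p74} × {l, m, n} = {(p74,l), (p74,m), (p74,n)}
  {p75} × {l, m, n} = {(p75,l), (p75,m), (p75,n)}
  {p74, p75} × {l, m} = {(p74,l), (p74,m), (p75,l), (p75,m)}
  {p74, p75} × {l, m, n} = {(p74,l), (p74,m), (p74,n), (p75,l), (p75,m), (p75,n)}
These 13 distinct sets form the basis B.
Close under arbitrary unions to get τ_{X×Y}; counting gives |τ_{X×Y}| = 25.


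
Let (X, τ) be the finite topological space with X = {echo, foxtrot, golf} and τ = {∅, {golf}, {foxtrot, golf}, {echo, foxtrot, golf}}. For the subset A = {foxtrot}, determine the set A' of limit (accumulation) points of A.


A' = {echo}

For each x ∈ X, list the open sets U ∈ τ with x ∈ U, then check whether U ∩ (A ∖ {x}) ≠ ∅ for every such U.
  x = echo: opens ∋ x are {echo, foxtrot, golf}; each meets A ∖ {echo}, so x IS a limit point.
  x = foxtrot: open {foxtrot, golf} ∋ x has {foxtrot, golf} ∩ (A ∖ {foxtrot}) = ∅, so x is NOT a limit point.
  x = golf: open {golf} ∋ x has {golf} ∩ (A ∖ {golf}) = ∅, so x is NOT a limit point.
Collecting: A' = {echo}.


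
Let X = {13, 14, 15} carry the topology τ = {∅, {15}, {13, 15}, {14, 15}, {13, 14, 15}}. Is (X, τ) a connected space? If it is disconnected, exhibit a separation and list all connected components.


(X, τ) is connected.

Find clopen sets (U ∈ τ with X ∖ U ∈ τ):
  U = ∅, X ∖ U = {13, 14, 15} — both open, so U is clopen.
  U = {13, 14, 15}, X ∖ U = ∅ — both open, so U is clopen.
Only trivial clopens (∅ and X) exist, so (X, τ) is connected.
Compute connected components by grouping points that agree on all clopens:
  component: {13, 14, 15}


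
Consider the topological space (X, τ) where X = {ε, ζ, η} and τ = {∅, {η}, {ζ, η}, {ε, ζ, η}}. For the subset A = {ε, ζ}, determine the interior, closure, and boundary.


int(A) = ∅, cl(A) = {ε, ζ}, ∂A = {ε, ζ}.

Closed sets in (X, τ) are complements of opens:
  closed(X, τ) = {∅, {ε}, {ε, ζ}, {ε, ζ, η}}.
int(A) = ⋃ {U ∈ τ : U ⊆ A}. Opens contained in A: ∅.
Taking the union of these: int(A) = ∅.
cl(A) = ⋂ {C closed : A ⊆ C}. Closed sets containing A: {ε, ζ}, {ε, ζ, η}.
Intersecting these: cl(A) = {ε, ζ}.
∂A = cl(A) ∖ int(A) = {ε, ζ} ∖ ∅ = {ε, ζ}.


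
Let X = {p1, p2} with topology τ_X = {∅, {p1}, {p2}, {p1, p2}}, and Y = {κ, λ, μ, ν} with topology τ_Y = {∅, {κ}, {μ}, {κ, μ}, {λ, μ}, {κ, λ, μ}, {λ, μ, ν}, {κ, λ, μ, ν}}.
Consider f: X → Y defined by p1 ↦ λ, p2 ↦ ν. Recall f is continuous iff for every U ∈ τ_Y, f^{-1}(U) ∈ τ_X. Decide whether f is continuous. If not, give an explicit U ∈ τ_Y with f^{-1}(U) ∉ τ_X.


f IS continuous.

Compute f^{-1}(U) for each U ∈ τ_Y:
  U = ∅: f^{-1}(U) = ∅ ∈ τ_X ✓.
  U = {κ}: f^{-1}(U) = ∅ ∈ τ_X ✓.
  U = {μ}: f^{-1}(U) = ∅ ∈ τ_X ✓.
  U = {κ, μ}: f^{-1}(U) = ∅ ∈ τ_X ✓.
  U = {λ, μ}: f^{-1}(U) = {p1} ∈ τ_X ✓.
  U = {κ, λ, μ}: f^{-1}(U) = {p1} ∈ τ_X ✓.
  U = {λ, μ, ν}: f^{-1}(U) = {p1, p2} ∈ τ_X ✓.
  U = {κ, λ, μ, ν}: f^{-1}(U) = {p1, p2} ∈ τ_X ✓.
Every preimage lies in τ_X, so f IS continuous.


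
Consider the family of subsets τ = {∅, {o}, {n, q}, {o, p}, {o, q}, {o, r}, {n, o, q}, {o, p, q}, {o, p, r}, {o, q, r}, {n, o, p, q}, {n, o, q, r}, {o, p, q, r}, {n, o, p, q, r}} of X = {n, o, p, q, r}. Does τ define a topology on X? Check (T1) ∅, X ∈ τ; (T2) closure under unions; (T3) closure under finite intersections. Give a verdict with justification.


τ is NOT a topology on X.

Axiom (T1): ∅ ∈ τ? Yes; X ∈ τ? Yes.
Axiom (T2/T3): check pairwise unions and intersections of members of τ.
Counterexample for (T3): {n, q} ∩ {o, q} = {q} ∉ τ. Therefore τ is NOT a topology.


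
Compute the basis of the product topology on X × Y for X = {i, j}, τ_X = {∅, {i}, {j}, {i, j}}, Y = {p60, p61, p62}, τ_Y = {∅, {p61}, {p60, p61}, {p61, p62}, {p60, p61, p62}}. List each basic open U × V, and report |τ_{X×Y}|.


Basis B = {∅ × ∅, {i} × {p61}, {j} × {p61}, {i} × {p60, p61}, {i} × {p61, p62}, {i, j} × {p61}, {j} × {p60, p61}, {j} × {p61, p62}, {i} × {p60, p61, p62}, {j} × {p60, p61, p62}, {i, j} × {p60, p61}, {i, j} × {p61, p62}, {i, j} × {p60, p61, p62}}; |τ_{X×Y}| = 25.

Enumerate products U × V with U ∈ τ_X, V ∈ τ_Y (deduplicated):
  ∅ × ∅ = {} (∅)
  {i} × {p61} = {(i,p61)}
  {j} × {p61} = {(j,p61)}
  {i} × {p60, p61} = {(i,p60), (i,p61)}
  {i} × {p61, p62} = {(i,p61), (i,p62)}
  {i, j} × {p61} = {(i,p61), (j,p61)}
  {j} × {p60, p61} = {(j,p60), (j,p61)}
  {j} × {p61, p62} = {(j,p61), (j,p62)}
  {i} × {p60, p61, p62} = {(i,p60), (i,p61), (i,p62)}
  {j} × {p60, p61, p62} = {(j,p60), (j,p61), (j,p62)}
  {i, j} × {p60, p61} = {(i,p60), (i,p61), (j,p60), (j,p61)}
  {i, j} × {p61, p62} = {(i,p61), (i,p62), (j,p61), (j,p62)}
  {i, j} × {p60, p61, p62} = {(i,p60), (i,p61), (i,p62), (j,p60), (j,p61), (j,p62)}
These 13 distinct sets form the basis B.
Close under arbitrary unions to get τ_{X×Y}; counting gives |τ_{X×Y}| = 25.


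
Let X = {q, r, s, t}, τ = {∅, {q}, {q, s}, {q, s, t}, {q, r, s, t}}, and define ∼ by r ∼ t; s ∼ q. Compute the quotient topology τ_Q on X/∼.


X/∼ = {[q=s], [r=t]}; |τ_Q| = 3.

Equivalence classes: [q=s], [r=t].
Quotient map π: X → X/∼ sends q ↦ [q=s], r ↦ [r=t], s ↦ [q=s], t ↦ [r=t].
For each subset V ⊆ X/∼, compute π^{-1}(V) ⊆ X and check whether π^{-1}(V) ∈ τ. V is open in τ_Q iff π^{-1}(V) ∈ τ.
  V = {}: π^{-1}(V) = ∅ ∈ τ ✓.
  V = {[q=s]}: π^{-1}(V) = {q, s} ∈ τ ✓.
  V = {[r=t]}: π^{-1}(V) = {r, t} ∉ τ ✗.
  V = {[q=s], [r=t]}: π^{-1}(V) = {q, r, s, t} ∈ τ ✓.
Open sets in the quotient: τ_Q = {{}, {[q=s]}, {[q=s], [r=t]}} (3 elements).


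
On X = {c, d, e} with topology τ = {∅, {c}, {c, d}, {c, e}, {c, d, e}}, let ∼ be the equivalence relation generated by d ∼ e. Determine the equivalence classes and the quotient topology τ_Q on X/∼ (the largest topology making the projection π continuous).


X/∼ = {[c], [d=e]}; |τ_Q| = 3.

Equivalence classes: [c], [d=e].
Quotient map π: X → X/∼ sends c ↦ [c], d ↦ [d=e], e ↦ [d=e].
For each subset V ⊆ X/∼, compute π^{-1}(V) ⊆ X and check whether π^{-1}(V) ∈ τ. V is open in τ_Q iff π^{-1}(V) ∈ τ.
  V = {}: π^{-1}(V) = ∅ ∈ τ ✓.
  V = {[c]}: π^{-1}(V) = {c} ∈ τ ✓.
  V = {[d=e]}: π^{-1}(V) = {d, e} ∉ τ ✗.
  V = {[c], [d=e]}: π^{-1}(V) = {c, d, e} ∈ τ ✓.
Open sets in the quotient: τ_Q = {{}, {[c]}, {[c], [d=e]}} (3 elements).


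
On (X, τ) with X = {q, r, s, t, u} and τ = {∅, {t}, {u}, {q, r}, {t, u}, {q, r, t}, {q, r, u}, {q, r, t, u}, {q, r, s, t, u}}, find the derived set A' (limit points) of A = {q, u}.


A' = {r, s}

For each x ∈ X, list the open sets U ∈ τ with x ∈ U, then check whether U ∩ (A ∖ {x}) ≠ ∅ for every such U.
  x = q: open {q, r} ∋ x has {q, r} ∩ (A ∖ {q}) = ∅, so x is NOT a limit point.
  x = r: opens ∋ x are {q, r}, {q, r, t}, {q, r, u}, {q, r, t, u}, {q, r, s, t, u}; each meets A ∖ {r}, so x IS a limit point.
  x = s: opens ∋ x are {q, r, s, t, u}; each meets A ∖ {s}, so x IS a limit point.
  x = t: open {t} ∋ x has {t} ∩ (A ∖ {t}) = ∅, so x is NOT a limit point.
  x = u: open {u} ∋ x has {u} ∩ (A ∖ {u}) = ∅, so x is NOT a limit point.
Collecting: A' = {r, s}.


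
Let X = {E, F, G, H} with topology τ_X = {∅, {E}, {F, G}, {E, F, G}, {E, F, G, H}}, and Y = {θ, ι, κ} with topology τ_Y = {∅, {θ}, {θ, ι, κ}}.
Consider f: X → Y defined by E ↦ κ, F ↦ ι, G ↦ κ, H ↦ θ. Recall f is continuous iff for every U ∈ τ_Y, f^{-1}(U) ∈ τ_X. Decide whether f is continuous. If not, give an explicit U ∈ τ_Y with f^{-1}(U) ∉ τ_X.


f is NOT continuous.

Compute f^{-1}(U) for each U ∈ τ_Y:
  U = ∅: f^{-1}(U) = ∅ ∈ τ_X ✓.
  U = {θ}: f^{-1}(U) = {H} ∉ τ_X ✗.
  U = {θ, ι, κ}: f^{-1}(U) = {E, F, G, H} ∈ τ_X ✓.
Found U = {θ} with f^{-1}(U) = {H} not in τ_X. Therefore f is NOT continuous.


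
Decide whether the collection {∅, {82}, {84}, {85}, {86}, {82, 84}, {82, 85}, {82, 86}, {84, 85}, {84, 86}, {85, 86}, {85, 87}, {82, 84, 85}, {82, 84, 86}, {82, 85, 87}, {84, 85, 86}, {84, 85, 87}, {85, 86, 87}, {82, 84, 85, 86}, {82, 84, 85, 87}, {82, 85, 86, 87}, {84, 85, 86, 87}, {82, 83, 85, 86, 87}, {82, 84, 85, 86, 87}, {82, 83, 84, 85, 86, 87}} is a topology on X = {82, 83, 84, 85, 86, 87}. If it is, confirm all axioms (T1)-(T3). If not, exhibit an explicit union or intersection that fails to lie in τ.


τ is NOT a topology on X.

Axiom (T1): ∅ ∈ τ? Yes; X ∈ τ? Yes.
Axiom (T2/T3): check pairwise unions and intersections of members of τ.
Counterexample for (T2): {82} ∪ {85, 86} = {82, 85, 86} ∉ τ. Therefore τ is NOT a topology.


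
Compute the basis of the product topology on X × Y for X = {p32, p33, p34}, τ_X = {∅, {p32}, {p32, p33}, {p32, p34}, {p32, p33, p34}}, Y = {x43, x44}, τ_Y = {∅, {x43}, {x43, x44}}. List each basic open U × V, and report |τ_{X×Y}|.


Basis B = {∅ × ∅, {p32} × {x43}, {p32} × {x43, x44}, {p32, p33} × {x43}, {p32, p34} × {x43}, {p32, p33, p34} × {x43}, {p32, p33} × {x43, x44}, {p32, p34} × {x43, x44}, {p32, p33, p34} × {x43, x44}}; |τ_{X×Y}| = 14.

Enumerate products U × V with U ∈ τ_X, V ∈ τ_Y (deduplicated):
  ∅ × ∅ = {} (∅)
  {p32} × {x43} = {(p32,x43)}
  {p32} × {x43, x44} = {(p32,x43), (p32,x44)}
  {p32, p33} × {x43} = {(p32,x43), (p33,x43)}
  {p32, p34} × {x43} = {(p32,x43), (p34,x43)}
  {p32, p33, p34} × {x43} = {(p32,x43), (p33,x43), (p34,x43)}
  {p32, p33} × {x43, x44} = {(p32,x43), (p32,x44), (p33,x43), (p33,x44)}
  {p32, p34} × {x43, x44} = {(p32,x43), (p32,x44), (p34,x43), (p34,x44)}
  {p32, p33, p34} × {x43, x44} = {(p32,x43), (p32,x44), (p33,x43), (p33,x44), (p34,x43), (p34,x44)}
These 9 distinct sets form the basis B.
Close under arbitrary unions to get τ_{X×Y}; counting gives |τ_{X×Y}| = 14.


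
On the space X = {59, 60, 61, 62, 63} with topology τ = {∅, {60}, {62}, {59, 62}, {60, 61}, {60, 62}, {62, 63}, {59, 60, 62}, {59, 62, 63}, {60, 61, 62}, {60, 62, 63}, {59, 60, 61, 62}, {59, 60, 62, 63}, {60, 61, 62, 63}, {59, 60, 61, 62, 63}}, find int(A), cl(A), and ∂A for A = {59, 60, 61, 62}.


int(A) = {59, 60, 61, 62}, cl(A) = {59, 60, 61, 62, 63}, ∂A = {63}.

Closed sets in (X, τ) are complements of opens:
  closed(X, τ) = {∅, {59}, {61}, {63}, {59, 61}, {59, 63}, {60, 61}, {61, 63}, {59, 60, 61}, {59, 61, 63}, {59, 62, 63}, {60, 61, 63}, {59, 60, 61, 63}, {59, 61, 62, 63}, {59, 60, 61, 62, 63}}.
int(A) = ⋃ {U ∈ τ : U ⊆ A}. Opens contained in A: ∅, {60}, {62}, {59, 62}, {60, 61}, {60, 62}, {59, 60, 62}, {60, 61, 62}, {59, 60, 61, 62}.
Taking the union of these: int(A) = {59, 60, 61, 62}.
cl(A) = ⋂ {C closed : A ⊆ C}. Closed sets containing A: {59, 60, 61, 62, 63}.
Intersecting these: cl(A) = {59, 60, 61, 62, 63}.
∂A = cl(A) ∖ int(A) = {59, 60, 61, 62, 63} ∖ {59, 60, 61, 62} = {63}.


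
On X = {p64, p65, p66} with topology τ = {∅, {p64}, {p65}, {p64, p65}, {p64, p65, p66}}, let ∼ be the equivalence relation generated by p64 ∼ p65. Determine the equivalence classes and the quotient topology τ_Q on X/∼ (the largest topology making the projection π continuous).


X/∼ = {[p64=p65], [p66]}; |τ_Q| = 3.

Equivalence classes: [p64=p65], [p66].
Quotient map π: X → X/∼ sends p64 ↦ [p64=p65], p65 ↦ [p64=p65], p66 ↦ [p66].
For each subset V ⊆ X/∼, compute π^{-1}(V) ⊆ X and check whether π^{-1}(V) ∈ τ. V is open in τ_Q iff π^{-1}(V) ∈ τ.
  V = {}: π^{-1}(V) = ∅ ∈ τ ✓.
  V = {[p64=p65]}: π^{-1}(V) = {p64, p65} ∈ τ ✓.
  V = {[p66]}: π^{-1}(V) = {p66} ∉ τ ✗.
  V = {[p64=p65], [p66]}: π^{-1}(V) = {p64, p65, p66} ∈ τ ✓.
Open sets in the quotient: τ_Q = {{}, {[p64=p65]}, {[p64=p65], [p66]}} (3 elements).


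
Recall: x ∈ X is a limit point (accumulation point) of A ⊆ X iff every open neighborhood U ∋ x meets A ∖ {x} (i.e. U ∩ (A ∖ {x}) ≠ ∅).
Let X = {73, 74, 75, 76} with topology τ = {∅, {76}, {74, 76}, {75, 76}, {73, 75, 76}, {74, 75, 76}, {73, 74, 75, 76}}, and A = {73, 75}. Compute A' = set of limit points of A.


A' = {73}

For each x ∈ X, list the open sets U ∈ τ with x ∈ U, then check whether U ∩ (A ∖ {x}) ≠ ∅ for every such U.
  x = 73: opens ∋ x are {73, 75, 76}, {73, 74, 75, 76}; each meets A ∖ {73}, so x IS a limit point.
  x = 74: open {74, 76} ∋ x has {74, 76} ∩ (A ∖ {74}) = ∅, so x is NOT a limit point.
  x = 75: open {75, 76} ∋ x has {75, 76} ∩ (A ∖ {75}) = ∅, so x is NOT a limit point.
  x = 76: open {76} ∋ x has {76} ∩ (A ∖ {76}) = ∅, so x is NOT a limit point.
Collecting: A' = {73}.


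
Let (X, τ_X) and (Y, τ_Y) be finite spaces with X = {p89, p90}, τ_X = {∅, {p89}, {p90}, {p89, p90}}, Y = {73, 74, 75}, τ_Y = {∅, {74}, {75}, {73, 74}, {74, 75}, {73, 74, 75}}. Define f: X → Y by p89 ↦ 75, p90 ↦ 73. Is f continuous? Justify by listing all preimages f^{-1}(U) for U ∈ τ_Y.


f IS continuous.

Compute f^{-1}(U) for each U ∈ τ_Y:
  U = ∅: f^{-1}(U) = ∅ ∈ τ_X ✓.
  U = {74}: f^{-1}(U) = ∅ ∈ τ_X ✓.
  U = {75}: f^{-1}(U) = {p89} ∈ τ_X ✓.
  U = {73, 74}: f^{-1}(U) = {p90} ∈ τ_X ✓.
  U = {74, 75}: f^{-1}(U) = {p89} ∈ τ_X ✓.
  U = {73, 74, 75}: f^{-1}(U) = {p89, p90} ∈ τ_X ✓.
Every preimage lies in τ_X, so f IS continuous.


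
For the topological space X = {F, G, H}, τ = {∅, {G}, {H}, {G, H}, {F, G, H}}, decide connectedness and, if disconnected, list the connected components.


(X, τ) is connected.

Find clopen sets (U ∈ τ with X ∖ U ∈ τ):
  U = ∅, X ∖ U = {F, G, H} — both open, so U is clopen.
  U = {F, G, H}, X ∖ U = ∅ — both open, so U is clopen.
Only trivial clopens (∅ and X) exist, so (X, τ) is connected.
Compute connected components by grouping points that agree on all clopens:
  component: {F, G, H}


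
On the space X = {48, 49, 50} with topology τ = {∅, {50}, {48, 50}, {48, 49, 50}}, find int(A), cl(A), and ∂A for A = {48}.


int(A) = ∅, cl(A) = {48, 49}, ∂A = {48, 49}.

Closed sets in (X, τ) are complements of opens:
  closed(X, τ) = {∅, {49}, {48, 49}, {48, 49, 50}}.
int(A) = ⋃ {U ∈ τ : U ⊆ A}. Opens contained in A: ∅.
Taking the union of these: int(A) = ∅.
cl(A) = ⋂ {C closed : A ⊆ C}. Closed sets containing A: {48, 49}, {48, 49, 50}.
Intersecting these: cl(A) = {48, 49}.
∂A = cl(A) ∖ int(A) = {48, 49} ∖ ∅ = {48, 49}.


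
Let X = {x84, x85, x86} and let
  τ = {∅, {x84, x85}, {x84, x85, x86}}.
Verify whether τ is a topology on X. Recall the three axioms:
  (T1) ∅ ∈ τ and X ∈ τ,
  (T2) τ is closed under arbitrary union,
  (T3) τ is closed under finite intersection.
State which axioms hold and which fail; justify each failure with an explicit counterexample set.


τ IS a topology on X.

Axiom (T1): ∅ ∈ τ? Yes; X ∈ τ? Yes.
Axiom (T2/T3): check pairwise unions and intersections of members of τ.
All pairwise intersections and unions checked — each lies in τ. Therefore τ satisfies (T1), (T2), (T3): it IS a topology on X.


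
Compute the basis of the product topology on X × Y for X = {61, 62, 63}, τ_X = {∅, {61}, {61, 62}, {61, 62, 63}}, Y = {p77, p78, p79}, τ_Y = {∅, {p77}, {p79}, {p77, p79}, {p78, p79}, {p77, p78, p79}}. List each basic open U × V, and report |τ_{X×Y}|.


Basis B = {∅ × ∅, {61} × {p77}, {61} × {p79}, {61} × {p77, p79}, {61, 62} × {p77}, {61} × {p78, p79}, {61, 62} × {p79}, {61} × {p77, p78, p79}, {61, 62, 63} × {p77}, {61, 62, 63} × {p79}, {61, 62} × {p77, p79}, {61, 62} × {p78, p79}, {61, 62} × {p77, p78, p79}, {61, 62, 63} × {p77, p79}, {61, 62, 63} × {p78, p79}, {61, 62, 63} × {p77, p78, p79}}; |τ_{X×Y}| = 40.

Enumerate products U × V with U ∈ τ_X, V ∈ τ_Y (deduplicated):
  ∅ × ∅ = {} (∅)
  {61} × {p77} = {(61,p77)}
  {61} × {p79} = {(61,p79)}
  {61} × {p77, p79} = {(61,p77), (61,p79)}
  {61, 62} × {p77} = {(61,p77), (62,p77)}
  {61} × {p78, p79} = {(61,p78), (61,p79)}
  {61, 62} × {p79} = {(61,p79), (62,p79)}
  {61} × {p77, p78, p79} = {(61,p77), (61,p78), (61,p79)}
  {61, 62, 63} × {p77} = {(61,p77), (62,p77), (63,p77)}
  {61, 62, 63} × {p79} = {(61,p79), (62,p79), (63,p79)}
  {61, 62} × {p77, p79} = {(61,p77), (61,p79), (62,p77), (62,p79)}
  {61, 62} × {p78, p79} = {(61,p78), (61,p79), (62,p78), (62,p79)}
  {61, 62} × {p77, p78, p79} = {(61,p77), (61,p78), (61,p79), (62,p77), (62,p78), (62,p79)}
  {61, 62, 63} × {p77, p79} = {(61,p77), (61,p79), (62,p77), (62,p79), (63,p77), (63,p79)}
  {61, 62, 63} × {p78, p79} = {(61,p78), (61,p79), (62,p78), (62,p79), (63,p78), (63,p79)}
  {61, 62, 63} × {p77, p78, p79} = {(61,p77), (61,p78), (61,p79), (62,p77), (62,p78), (62,p79), (63,p77), (63,p78), (63,p79)}
These 16 distinct sets form the basis B.
Close under arbitrary unions to get τ_{X×Y}; counting gives |τ_{X×Y}| = 40.


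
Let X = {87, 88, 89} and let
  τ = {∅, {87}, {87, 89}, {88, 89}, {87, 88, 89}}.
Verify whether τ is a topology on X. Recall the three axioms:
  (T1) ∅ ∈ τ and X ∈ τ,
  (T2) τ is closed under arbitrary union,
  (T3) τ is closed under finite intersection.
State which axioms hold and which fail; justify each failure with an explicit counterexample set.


τ is NOT a topology on X.

Axiom (T1): ∅ ∈ τ? Yes; X ∈ τ? Yes.
Axiom (T2/T3): check pairwise unions and intersections of members of τ.
Counterexample for (T3): {87, 89} ∩ {88, 89} = {89} ∉ τ. Therefore τ is NOT a topology.


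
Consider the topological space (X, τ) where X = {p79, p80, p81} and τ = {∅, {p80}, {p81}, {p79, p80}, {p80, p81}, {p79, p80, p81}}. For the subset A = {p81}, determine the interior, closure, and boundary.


int(A) = {p81}, cl(A) = {p81}, ∂A = ∅.

Closed sets in (X, τ) are complements of opens:
  closed(X, τ) = {∅, {p79}, {p81}, {p79, p80}, {p79, p81}, {p79, p80, p81}}.
int(A) = ⋃ {U ∈ τ : U ⊆ A}. Opens contained in A: ∅, {p81}.
Taking the union of these: int(A) = {p81}.
cl(A) = ⋂ {C closed : A ⊆ C}. Closed sets containing A: {p81}, {p79, p81}, {p79, p80, p81}.
Intersecting these: cl(A) = {p81}.
∂A = cl(A) ∖ int(A) = {p81} ∖ {p81} = ∅.


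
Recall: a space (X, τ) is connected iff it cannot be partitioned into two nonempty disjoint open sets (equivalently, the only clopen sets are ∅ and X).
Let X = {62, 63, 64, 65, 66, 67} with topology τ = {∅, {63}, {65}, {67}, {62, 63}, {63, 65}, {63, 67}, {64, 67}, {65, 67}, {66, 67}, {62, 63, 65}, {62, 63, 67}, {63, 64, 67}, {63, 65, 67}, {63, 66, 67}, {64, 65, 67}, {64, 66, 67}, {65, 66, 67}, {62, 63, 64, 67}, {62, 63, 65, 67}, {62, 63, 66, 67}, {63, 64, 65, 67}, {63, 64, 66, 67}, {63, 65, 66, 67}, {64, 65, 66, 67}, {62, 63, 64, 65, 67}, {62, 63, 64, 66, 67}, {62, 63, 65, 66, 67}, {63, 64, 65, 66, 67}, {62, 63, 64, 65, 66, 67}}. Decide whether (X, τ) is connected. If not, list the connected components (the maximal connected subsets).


(X, τ) is disconnected; components = [{65}, {62, 63}, {64, 66, 67}].

Find clopen sets (U ∈ τ with X ∖ U ∈ τ):
  U = ∅, X ∖ U = {62, 63, 64, 65, 66, 67} — both open, so U is clopen.
  U = {65}, X ∖ U = {62, 63, 64, 66, 67} — both open, so U is clopen.
  U = {62, 63}, X ∖ U = {64, 65, 66, 67} — both open, so U is clopen.
  U = {62, 63, 65}, X ∖ U = {64, 66, 67} — both open, so U is clopen.
  U = {64, 66, 67}, X ∖ U = {62, 63, 65} — both open, so U is clopen.
  U = {64, 65, 66, 67}, X ∖ U = {62, 63} — both open, so U is clopen.
  U = {62, 63, 64, 66, 67}, X ∖ U = {65} — both open, so U is clopen.
  U = {62, 63, 64, 65, 66, 67}, X ∖ U = ∅ — both open, so U is clopen.
Nontrivial clopen(s) exist: e.g. {62, 63, 64, 66, 67}. So (X, τ) is disconnected.
Compute connected components by grouping points that agree on all clopens:
  component: {65}
  component: {62, 63}
  component: {64, 66, 67}


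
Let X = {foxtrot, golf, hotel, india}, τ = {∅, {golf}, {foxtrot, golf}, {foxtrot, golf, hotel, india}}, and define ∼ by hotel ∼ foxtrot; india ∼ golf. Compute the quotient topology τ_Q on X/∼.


X/∼ = {[foxtrot=hotel], [golf=india]}; |τ_Q| = 2.

Equivalence classes: [foxtrot=hotel], [golf=india].
Quotient map π: X → X/∼ sends foxtrot ↦ [foxtrot=hotel], golf ↦ [golf=india], hotel ↦ [foxtrot=hotel], india ↦ [golf=india].
For each subset V ⊆ X/∼, compute π^{-1}(V) ⊆ X and check whether π^{-1}(V) ∈ τ. V is open in τ_Q iff π^{-1}(V) ∈ τ.
  V = {}: π^{-1}(V) = ∅ ∈ τ ✓.
  V = {[foxtrot=hotel]}: π^{-1}(V) = {foxtrot, hotel} ∉ τ ✗.
  V = {[golf=india]}: π^{-1}(V) = {golf, india} ∉ τ ✗.
  V = {[foxtrot=hotel], [golf=india]}: π^{-1}(V) = {foxtrot, golf, hotel, india} ∈ τ ✓.
Open sets in the quotient: τ_Q = {{}, {[foxtrot=hotel], [golf=india]}} (2 elements).


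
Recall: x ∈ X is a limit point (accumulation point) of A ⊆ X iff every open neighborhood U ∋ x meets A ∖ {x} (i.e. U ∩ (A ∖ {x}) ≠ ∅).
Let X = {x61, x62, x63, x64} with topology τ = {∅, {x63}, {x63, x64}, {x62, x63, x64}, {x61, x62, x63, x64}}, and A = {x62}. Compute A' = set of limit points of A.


A' = {x61}

For each x ∈ X, list the open sets U ∈ τ with x ∈ U, then check whether U ∩ (A ∖ {x}) ≠ ∅ for every such U.
  x = x61: opens ∋ x are {x61, x62, x63, x64}; each meets A ∖ {x61}, so x IS a limit point.
  x = x62: open {x62, x63, x64} ∋ x has {x62, x63, x64} ∩ (A ∖ {x62}) = ∅, so x is NOT a limit point.
  x = x63: open {x63} ∋ x has {x63} ∩ (A ∖ {x63}) = ∅, so x is NOT a limit point.
  x = x64: open {x63, x64} ∋ x has {x63, x64} ∩ (A ∖ {x64}) = ∅, so x is NOT a limit point.
Collecting: A' = {x61}.


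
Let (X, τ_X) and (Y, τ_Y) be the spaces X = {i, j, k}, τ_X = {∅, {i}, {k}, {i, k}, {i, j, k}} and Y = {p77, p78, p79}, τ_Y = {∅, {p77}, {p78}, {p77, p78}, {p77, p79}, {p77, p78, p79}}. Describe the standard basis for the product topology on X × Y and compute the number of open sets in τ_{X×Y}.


Basis B = {∅ × ∅, {i} × {p77}, {i} × {p78}, {k} × {p77}, {k} × {p78}, {i} × {p77, p78}, {i} × {p77, p79}, {i, k} × {p77}, {i, k} × {p78}, {k} × {p77, p78}, {k} × {p77, p79}, {i} × {p77, p78, p79}, {i, j, k} × {p77}, {i, j, k} × {p78}, {k} × {p77, p78, p79}, {i, k} × {p77, p78}, {i, k} × {p77, p79}, {i, k} × {p77, p78, p79}, {i, j, k} × {p77, p78}, {i, j, k} × {p77, p79}, {i, j, k} × {p77, p78, p79}}; |τ_{X×Y}| = 70.

Enumerate products U × V with U ∈ τ_X, V ∈ τ_Y (deduplicated):
  ∅ × ∅ = {} (∅)
  {i} × {p77} = {(i,p77)}
  {i} × {p78} = {(i,p78)}
  {k} × {p77} = {(k,p77)}
  {k} × {p78} = {(k,p78)}
  {i} × {p77, p78} = {(i,p77), (i,p78)}
  {i} × {p77, p79} = {(i,p77), (i,p79)}
  {i, k} × {p77} = {(i,p77), (k,p77)}
  {i, k} × {p78} = {(i,p78), (k,p78)}
  {k} × {p77, p78} = {(k,p77), (k,p78)}
  {k} × {p77, p79} = {(k,p77), (k,p79)}
  {i} × {p77, p78, p79} = {(i,p77), (i,p78), (i,p79)}
  {i, j, k} × {p77} = {(i,p77), (j,p77), (k,p77)}
  {i, j, k} × {p78} = {(i,p78), (j,p78), (k,p78)}
  {k} × {p77, p78, p79} = {(k,p77), (k,p78), (k,p79)}
  {i, k} × {p77, p78} = {(i,p77), (i,p78), (k,p77), (k,p78)}
  {i, k} × {p77, p79} = {(i,p77), (i,p79), (k,p77), (k,p79)}
  {i, k} × {p77, p78, p79} = {(i,p77), (i,p78), (i,p79), (k,p77), (k,p78), (k,p79)}
  {i, j, k} × {p77, p78} = {(i,p77), (i,p78), (j,p77), (j,p78), (k,p77), (k,p78)}
  {i, j, k} × {p77, p79} = {(i,p77), (i,p79), (j,p77), (j,p79), (k,p77), (k,p79)}
  {i, j, k} × {p77, p78, p79} = {(i,p77), (i,p78), (i,p79), (j,p77), (j,p78), (j,p79), (k,p77), (k,p78), (k,p79)}
These 21 distinct sets form the basis B.
Close under arbitrary unions to get τ_{X×Y}; counting gives |τ_{X×Y}| = 70.
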